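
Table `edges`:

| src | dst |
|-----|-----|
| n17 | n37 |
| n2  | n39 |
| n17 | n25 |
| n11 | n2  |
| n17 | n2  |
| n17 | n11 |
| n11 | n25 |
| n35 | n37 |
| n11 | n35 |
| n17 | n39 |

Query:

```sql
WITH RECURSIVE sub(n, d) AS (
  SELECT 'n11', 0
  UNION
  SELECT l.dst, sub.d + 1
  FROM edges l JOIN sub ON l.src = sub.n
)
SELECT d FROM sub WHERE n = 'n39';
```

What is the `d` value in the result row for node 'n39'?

Base: (n11, d=0).
Iteration 1: edges from {n11} -> (n2, d=1), (n25, d=1), (n35, d=1).
Iteration 2: edges from {n2,n25,n35} -> (n37, d=2), (n39, d=2).
Iteration 3: no outgoing edges from {n37,n39}; recursion stops.

2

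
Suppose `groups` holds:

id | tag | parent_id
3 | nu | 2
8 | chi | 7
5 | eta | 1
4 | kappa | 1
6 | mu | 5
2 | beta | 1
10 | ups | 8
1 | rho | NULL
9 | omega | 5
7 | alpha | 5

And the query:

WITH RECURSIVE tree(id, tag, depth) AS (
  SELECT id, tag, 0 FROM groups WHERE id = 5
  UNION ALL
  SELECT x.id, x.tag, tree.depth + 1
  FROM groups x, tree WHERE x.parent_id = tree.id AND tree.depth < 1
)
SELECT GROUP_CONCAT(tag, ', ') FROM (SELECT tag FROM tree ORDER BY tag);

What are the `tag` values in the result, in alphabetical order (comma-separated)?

alpha, eta, mu, omega

Base: id=5 (eta) at depth 0.
Iteration 1: rows with parent_id in {5} -> mu (id 6, depth 1), alpha (id 7, depth 1), omega (id 9, depth 1).
Iteration 2: depth < 1 fails for all current rows; recursion stops.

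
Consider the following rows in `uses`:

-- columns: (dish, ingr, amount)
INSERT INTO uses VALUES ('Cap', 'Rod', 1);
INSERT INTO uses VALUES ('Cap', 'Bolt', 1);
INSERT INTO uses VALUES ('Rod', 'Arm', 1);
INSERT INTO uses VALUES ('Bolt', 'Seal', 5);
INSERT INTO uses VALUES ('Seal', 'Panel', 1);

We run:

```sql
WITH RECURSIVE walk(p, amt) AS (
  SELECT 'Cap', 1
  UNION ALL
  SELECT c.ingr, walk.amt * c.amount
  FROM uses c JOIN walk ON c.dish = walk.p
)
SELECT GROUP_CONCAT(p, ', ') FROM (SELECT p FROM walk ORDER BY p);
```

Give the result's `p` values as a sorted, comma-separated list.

Base: (Cap, amt=1).
Iteration 1: components of {Cap} -> Bolt = 1*1 = 1, Rod = 1*1 = 1.
Iteration 2: components of {Bolt,Rod} -> Arm = 1*1 = 1, Seal = 1*5 = 5.
Iteration 3: components of {Arm,Seal} -> Panel = 5*1 = 5.
Iteration 4: no further components; recursion stops.

Arm, Bolt, Cap, Panel, Rod, Seal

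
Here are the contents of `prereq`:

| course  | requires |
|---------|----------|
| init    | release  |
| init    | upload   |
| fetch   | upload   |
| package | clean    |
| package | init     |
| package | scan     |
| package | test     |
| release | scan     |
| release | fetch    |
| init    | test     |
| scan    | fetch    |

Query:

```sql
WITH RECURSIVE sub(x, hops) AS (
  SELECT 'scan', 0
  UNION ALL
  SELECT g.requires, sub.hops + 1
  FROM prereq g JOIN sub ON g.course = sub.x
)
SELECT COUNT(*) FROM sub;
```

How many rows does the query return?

Base: (scan, hops=0).
Iteration 1: edges from {scan} -> (fetch, hops=1).
Iteration 2: edges from {fetch} -> (upload, hops=2).
Iteration 3: no outgoing edges from {upload}; recursion stops.
Total rows emitted: 3.

3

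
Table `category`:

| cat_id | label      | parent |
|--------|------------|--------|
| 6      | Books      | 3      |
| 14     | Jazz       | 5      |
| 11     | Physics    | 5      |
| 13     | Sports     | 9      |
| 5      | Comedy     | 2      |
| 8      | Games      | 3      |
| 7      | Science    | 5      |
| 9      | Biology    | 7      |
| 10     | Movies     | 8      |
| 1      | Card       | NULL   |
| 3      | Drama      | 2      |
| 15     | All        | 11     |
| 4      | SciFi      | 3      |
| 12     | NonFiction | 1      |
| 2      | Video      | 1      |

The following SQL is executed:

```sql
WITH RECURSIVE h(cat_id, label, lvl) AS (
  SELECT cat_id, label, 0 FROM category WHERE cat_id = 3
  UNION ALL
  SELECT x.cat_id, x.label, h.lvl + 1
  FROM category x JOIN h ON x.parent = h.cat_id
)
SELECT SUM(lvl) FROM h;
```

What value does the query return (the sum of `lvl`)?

Base: cat_id=3 (Drama) at lvl 0.
Iteration 1: rows with parent in {3} -> SciFi (id 4, lvl 1), Books (id 6, lvl 1), Games (id 8, lvl 1).
Iteration 2: rows with parent in {4,6,8} -> Movies (id 10, lvl 2).
Iteration 3: no rows with parent in {10}; recursion stops.
SUM(lvl) = 0 + 1 + 1 + 1 + 2 = 5.

5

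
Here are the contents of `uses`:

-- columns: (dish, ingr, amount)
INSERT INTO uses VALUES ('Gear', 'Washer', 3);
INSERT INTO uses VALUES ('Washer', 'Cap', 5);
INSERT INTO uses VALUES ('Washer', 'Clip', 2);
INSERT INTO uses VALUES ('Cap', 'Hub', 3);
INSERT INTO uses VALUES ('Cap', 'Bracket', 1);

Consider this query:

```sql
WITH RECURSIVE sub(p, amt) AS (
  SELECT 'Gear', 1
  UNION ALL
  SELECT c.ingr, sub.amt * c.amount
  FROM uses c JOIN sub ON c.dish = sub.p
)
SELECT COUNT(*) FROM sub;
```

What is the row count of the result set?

Base: (Gear, amt=1).
Iteration 1: components of {Gear} -> Washer = 1*3 = 3.
Iteration 2: components of {Washer} -> Cap = 3*5 = 15, Clip = 3*2 = 6.
Iteration 3: components of {Cap,Clip} -> Bracket = 15*1 = 15, Hub = 15*3 = 45.
Iteration 4: no further components; recursion stops.
Total rows emitted: 6.

6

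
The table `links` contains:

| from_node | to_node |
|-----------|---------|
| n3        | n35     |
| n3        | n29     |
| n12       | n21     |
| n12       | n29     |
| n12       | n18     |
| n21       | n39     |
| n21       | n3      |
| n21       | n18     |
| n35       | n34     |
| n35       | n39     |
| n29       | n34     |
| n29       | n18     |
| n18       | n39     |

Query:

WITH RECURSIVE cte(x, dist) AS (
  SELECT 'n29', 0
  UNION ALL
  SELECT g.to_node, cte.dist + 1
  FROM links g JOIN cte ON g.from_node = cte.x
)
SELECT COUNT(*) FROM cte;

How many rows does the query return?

Base: (n29, dist=0).
Iteration 1: edges from {n29} -> (n18, dist=1), (n34, dist=1).
Iteration 2: edges from {n18,n34} -> (n39, dist=2).
Iteration 3: no outgoing edges from {n39}; recursion stops.
Total rows emitted: 4.

4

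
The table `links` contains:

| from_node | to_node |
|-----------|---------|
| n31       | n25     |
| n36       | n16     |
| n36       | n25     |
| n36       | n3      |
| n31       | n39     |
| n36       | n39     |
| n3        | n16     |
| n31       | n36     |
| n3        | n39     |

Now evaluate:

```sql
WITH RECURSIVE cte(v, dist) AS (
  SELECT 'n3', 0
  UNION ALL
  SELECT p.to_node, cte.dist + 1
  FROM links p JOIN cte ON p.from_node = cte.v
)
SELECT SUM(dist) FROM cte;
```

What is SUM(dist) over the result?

Base: (n3, dist=0).
Iteration 1: edges from {n3} -> (n16, dist=1), (n39, dist=1).
Iteration 2: no outgoing edges from {n16,n39}; recursion stops.
SUM(dist) = 0 + 1 + 1 = 2.

2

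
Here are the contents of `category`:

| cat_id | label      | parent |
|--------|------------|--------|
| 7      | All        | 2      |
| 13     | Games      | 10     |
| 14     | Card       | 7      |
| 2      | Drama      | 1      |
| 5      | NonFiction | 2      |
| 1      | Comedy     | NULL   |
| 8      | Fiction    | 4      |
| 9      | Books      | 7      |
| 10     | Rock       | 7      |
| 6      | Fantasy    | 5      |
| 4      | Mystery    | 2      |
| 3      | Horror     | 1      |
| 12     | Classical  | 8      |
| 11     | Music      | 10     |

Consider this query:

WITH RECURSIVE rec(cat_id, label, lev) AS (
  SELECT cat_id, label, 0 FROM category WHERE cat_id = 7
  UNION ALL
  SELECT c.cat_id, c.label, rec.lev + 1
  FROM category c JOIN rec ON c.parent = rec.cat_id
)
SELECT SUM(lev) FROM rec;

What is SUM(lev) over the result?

7

Base: cat_id=7 (All) at lev 0.
Iteration 1: rows with parent in {7} -> Books (id 9, lev 1), Rock (id 10, lev 1), Card (id 14, lev 1).
Iteration 2: rows with parent in {9,10,14} -> Music (id 11, lev 2), Games (id 13, lev 2).
Iteration 3: no rows with parent in {11,13}; recursion stops.
SUM(lev) = 0 + 1 + 1 + 1 + 2 + 2 = 7.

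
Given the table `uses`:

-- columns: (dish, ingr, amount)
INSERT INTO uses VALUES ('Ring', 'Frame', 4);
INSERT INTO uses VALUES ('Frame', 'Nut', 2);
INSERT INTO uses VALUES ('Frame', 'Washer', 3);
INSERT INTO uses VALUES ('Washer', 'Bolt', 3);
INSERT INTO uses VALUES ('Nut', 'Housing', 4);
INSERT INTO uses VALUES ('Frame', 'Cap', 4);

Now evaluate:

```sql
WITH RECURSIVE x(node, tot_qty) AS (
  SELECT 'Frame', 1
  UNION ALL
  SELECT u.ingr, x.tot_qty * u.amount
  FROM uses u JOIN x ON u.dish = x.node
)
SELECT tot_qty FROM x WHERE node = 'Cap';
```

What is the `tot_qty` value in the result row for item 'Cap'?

Base: (Frame, tot_qty=1).
Iteration 1: components of {Frame} -> Cap = 1*4 = 4, Nut = 1*2 = 2, Washer = 1*3 = 3.
Iteration 2: components of {Cap,Nut,Washer} -> Bolt = 3*3 = 9, Housing = 2*4 = 8.
Iteration 3: no further components; recursion stops.

4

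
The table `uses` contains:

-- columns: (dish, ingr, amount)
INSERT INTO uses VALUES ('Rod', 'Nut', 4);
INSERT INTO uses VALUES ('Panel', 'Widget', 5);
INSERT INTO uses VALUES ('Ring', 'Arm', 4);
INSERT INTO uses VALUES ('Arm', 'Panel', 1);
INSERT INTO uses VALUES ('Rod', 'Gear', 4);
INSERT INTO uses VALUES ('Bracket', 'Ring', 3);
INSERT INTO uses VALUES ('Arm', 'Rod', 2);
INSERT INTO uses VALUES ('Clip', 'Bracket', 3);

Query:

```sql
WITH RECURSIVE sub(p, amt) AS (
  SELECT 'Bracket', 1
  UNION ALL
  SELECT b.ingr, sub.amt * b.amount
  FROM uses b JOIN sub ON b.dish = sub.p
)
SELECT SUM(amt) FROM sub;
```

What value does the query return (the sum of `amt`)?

304

Base: (Bracket, amt=1).
Iteration 1: components of {Bracket} -> Ring = 1*3 = 3.
Iteration 2: components of {Ring} -> Arm = 3*4 = 12.
Iteration 3: components of {Arm} -> Panel = 12*1 = 12, Rod = 12*2 = 24.
Iteration 4: components of {Panel,Rod} -> Gear = 24*4 = 96, Nut = 24*4 = 96, Widget = 12*5 = 60.
Iteration 5: no further components; recursion stops.
SUM(amt) = 1 + 3 + 12 + 24 + 12 + 96 + 96 + 60 = 304.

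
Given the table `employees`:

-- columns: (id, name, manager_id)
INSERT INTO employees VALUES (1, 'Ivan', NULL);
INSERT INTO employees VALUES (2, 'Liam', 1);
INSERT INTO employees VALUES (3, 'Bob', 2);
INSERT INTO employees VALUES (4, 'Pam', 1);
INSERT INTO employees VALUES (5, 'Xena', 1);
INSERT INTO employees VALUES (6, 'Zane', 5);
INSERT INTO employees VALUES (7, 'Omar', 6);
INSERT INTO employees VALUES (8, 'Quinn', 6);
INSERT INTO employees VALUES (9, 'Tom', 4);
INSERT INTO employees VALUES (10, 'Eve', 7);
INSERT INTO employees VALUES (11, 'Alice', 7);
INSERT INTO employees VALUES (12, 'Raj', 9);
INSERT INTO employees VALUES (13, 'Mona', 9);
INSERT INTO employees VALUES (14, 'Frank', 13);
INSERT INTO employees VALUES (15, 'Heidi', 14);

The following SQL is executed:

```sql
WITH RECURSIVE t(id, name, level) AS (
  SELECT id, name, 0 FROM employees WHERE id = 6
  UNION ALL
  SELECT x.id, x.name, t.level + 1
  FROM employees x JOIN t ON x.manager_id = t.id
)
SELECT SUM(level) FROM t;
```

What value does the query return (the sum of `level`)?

Base: id=6 (Zane) at level 0.
Iteration 1: rows with manager_id in {6} -> Omar (id 7, level 1), Quinn (id 8, level 1).
Iteration 2: rows with manager_id in {7,8} -> Eve (id 10, level 2), Alice (id 11, level 2).
Iteration 3: no rows with manager_id in {10,11}; recursion stops.
SUM(level) = 0 + 1 + 1 + 2 + 2 = 6.

6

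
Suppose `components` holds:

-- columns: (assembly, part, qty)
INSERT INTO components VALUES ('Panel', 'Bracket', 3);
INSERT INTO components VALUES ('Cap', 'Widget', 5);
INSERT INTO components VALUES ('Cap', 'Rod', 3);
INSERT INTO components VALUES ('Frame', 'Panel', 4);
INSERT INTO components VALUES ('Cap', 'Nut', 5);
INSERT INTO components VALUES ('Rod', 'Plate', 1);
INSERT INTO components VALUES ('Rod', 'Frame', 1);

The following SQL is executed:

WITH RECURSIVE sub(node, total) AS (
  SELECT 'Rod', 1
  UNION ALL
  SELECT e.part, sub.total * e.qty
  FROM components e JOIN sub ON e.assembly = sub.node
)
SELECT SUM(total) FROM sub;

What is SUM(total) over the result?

19

Base: (Rod, total=1).
Iteration 1: components of {Rod} -> Frame = 1*1 = 1, Plate = 1*1 = 1.
Iteration 2: components of {Frame,Plate} -> Panel = 1*4 = 4.
Iteration 3: components of {Panel} -> Bracket = 4*3 = 12.
Iteration 4: no further components; recursion stops.
SUM(total) = 1 + 1 + 1 + 4 + 12 = 19.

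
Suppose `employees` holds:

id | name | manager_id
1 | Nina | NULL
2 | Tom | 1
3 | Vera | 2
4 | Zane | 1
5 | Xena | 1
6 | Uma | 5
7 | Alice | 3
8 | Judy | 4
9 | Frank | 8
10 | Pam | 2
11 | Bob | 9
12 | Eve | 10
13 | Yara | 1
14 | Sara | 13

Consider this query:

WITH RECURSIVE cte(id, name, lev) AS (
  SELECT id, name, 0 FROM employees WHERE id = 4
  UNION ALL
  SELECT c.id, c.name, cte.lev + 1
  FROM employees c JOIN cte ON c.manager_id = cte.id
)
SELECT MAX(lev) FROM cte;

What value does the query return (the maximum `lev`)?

Base: id=4 (Zane) at lev 0.
Iteration 1: rows with manager_id in {4} -> Judy (id 8, lev 1).
Iteration 2: rows with manager_id in {8} -> Frank (id 9, lev 2).
Iteration 3: rows with manager_id in {9} -> Bob (id 11, lev 3).
Iteration 4: no rows with manager_id in {11}; recursion stops.
lev values: 0, 1, 2, 3; the maximum is 3.

3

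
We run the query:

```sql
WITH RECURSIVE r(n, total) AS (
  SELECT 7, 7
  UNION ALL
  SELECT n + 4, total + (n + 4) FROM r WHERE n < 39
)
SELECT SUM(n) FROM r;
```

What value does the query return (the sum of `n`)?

207

Base: n=7, total=7.
Iteration 1: 7 < 39 holds -> n = 7 + 4 = 11, total = 7 + 11 = 18.
Iteration 2: 11 < 39 holds -> n = 11 + 4 = 15, total = 18 + 15 = 33.
Iteration 3: 15 < 39 holds -> n = 15 + 4 = 19, total = 33 + 19 = 52.
Iteration 4: 19 < 39 holds -> n = 19 + 4 = 23, total = 52 + 23 = 75.
Iteration 5: 23 < 39 holds -> n = 23 + 4 = 27, total = 75 + 27 = 102.
Iteration 6: 27 < 39 holds -> n = 27 + 4 = 31, total = 102 + 31 = 133.
Iteration 7: 31 < 39 holds -> n = 31 + 4 = 35, total = 133 + 35 = 168.
Iteration 8: 35 < 39 holds -> n = 35 + 4 = 39, total = 168 + 39 = 207.
Iteration 9: 39 < 39 fails; recursion stops.
SUM(n) = 7 + 11 + 15 + 19 + 23 + 27 + 31 + 35 + 39 = 207.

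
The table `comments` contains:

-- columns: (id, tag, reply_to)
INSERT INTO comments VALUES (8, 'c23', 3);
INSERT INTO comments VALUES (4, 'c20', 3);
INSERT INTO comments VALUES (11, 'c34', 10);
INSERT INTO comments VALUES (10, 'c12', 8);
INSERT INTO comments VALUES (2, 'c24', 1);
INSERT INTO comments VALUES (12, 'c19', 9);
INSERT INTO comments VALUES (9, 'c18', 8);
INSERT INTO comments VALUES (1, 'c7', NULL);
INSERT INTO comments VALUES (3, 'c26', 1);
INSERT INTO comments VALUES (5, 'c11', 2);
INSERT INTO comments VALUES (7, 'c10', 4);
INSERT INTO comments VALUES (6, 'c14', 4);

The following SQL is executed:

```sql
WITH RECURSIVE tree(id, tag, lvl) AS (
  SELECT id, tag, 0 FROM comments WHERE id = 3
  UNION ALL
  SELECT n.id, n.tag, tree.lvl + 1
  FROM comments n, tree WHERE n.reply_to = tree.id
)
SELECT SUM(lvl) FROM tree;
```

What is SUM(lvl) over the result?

Base: id=3 (c26) at lvl 0.
Iteration 1: rows with reply_to in {3} -> c20 (id 4, lvl 1), c23 (id 8, lvl 1).
Iteration 2: rows with reply_to in {4,8} -> c14 (id 6, lvl 2), c10 (id 7, lvl 2), c18 (id 9, lvl 2), c12 (id 10, lvl 2).
Iteration 3: rows with reply_to in {6,7,9,10} -> c34 (id 11, lvl 3), c19 (id 12, lvl 3).
Iteration 4: no rows with reply_to in {11,12}; recursion stops.
SUM(lvl) = 0 + 1 + 1 + 2 + 2 + 2 + 2 + 3 + 3 = 16.

16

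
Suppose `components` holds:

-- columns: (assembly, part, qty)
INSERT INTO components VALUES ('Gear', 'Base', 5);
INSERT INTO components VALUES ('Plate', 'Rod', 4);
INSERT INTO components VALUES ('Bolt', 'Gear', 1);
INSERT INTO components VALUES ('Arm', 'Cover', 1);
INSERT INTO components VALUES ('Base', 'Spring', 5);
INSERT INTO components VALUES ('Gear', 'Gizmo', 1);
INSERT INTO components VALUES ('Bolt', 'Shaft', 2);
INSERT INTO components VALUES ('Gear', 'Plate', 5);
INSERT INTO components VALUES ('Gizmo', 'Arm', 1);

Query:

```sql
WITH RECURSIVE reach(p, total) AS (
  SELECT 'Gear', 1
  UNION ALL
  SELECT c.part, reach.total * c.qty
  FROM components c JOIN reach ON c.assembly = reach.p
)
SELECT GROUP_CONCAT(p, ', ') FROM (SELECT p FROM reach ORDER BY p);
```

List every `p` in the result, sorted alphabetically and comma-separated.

Arm, Base, Cover, Gear, Gizmo, Plate, Rod, Spring

Base: (Gear, total=1).
Iteration 1: components of {Gear} -> Base = 1*5 = 5, Gizmo = 1*1 = 1, Plate = 1*5 = 5.
Iteration 2: components of {Base,Gizmo,Plate} -> Arm = 1*1 = 1, Rod = 5*4 = 20, Spring = 5*5 = 25.
Iteration 3: components of {Arm,Rod,Spring} -> Cover = 1*1 = 1.
Iteration 4: no further components; recursion stops.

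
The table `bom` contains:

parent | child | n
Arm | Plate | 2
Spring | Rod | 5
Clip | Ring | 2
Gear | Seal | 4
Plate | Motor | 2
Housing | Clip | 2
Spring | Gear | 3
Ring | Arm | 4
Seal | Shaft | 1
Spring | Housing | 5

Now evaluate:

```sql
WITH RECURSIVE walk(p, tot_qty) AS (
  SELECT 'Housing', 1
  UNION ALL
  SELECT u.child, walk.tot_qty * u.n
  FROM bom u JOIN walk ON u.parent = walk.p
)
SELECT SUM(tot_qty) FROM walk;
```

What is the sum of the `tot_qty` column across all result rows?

Base: (Housing, tot_qty=1).
Iteration 1: components of {Housing} -> Clip = 1*2 = 2.
Iteration 2: components of {Clip} -> Ring = 2*2 = 4.
Iteration 3: components of {Ring} -> Arm = 4*4 = 16.
Iteration 4: components of {Arm} -> Plate = 16*2 = 32.
Iteration 5: components of {Plate} -> Motor = 32*2 = 64.
Iteration 6: no further components; recursion stops.
SUM(tot_qty) = 1 + 2 + 4 + 16 + 32 + 64 = 119.

119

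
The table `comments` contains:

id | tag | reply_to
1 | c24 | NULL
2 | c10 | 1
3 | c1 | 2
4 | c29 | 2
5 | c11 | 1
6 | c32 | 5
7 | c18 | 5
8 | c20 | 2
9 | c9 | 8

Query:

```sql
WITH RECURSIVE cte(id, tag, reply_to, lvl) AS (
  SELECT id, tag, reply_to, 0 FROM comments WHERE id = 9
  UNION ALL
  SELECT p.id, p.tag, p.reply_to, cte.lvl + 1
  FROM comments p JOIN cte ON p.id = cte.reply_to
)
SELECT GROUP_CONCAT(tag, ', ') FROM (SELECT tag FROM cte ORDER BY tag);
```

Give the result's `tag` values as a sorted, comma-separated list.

c10, c20, c24, c9

Base: id=9 (c9), reply_to=8, lvl 0.
Iteration 1: join on id=8 -> c20 (id 8, reply_to=2, lvl 1).
Iteration 2: join on id=2 -> c10 (id 2, reply_to=1, lvl 2).
Iteration 3: join on id=1 -> c24 (id 1, reply_to=NULL, lvl 3).
Iteration 4: reply_to is NULL; no match; recursion stops.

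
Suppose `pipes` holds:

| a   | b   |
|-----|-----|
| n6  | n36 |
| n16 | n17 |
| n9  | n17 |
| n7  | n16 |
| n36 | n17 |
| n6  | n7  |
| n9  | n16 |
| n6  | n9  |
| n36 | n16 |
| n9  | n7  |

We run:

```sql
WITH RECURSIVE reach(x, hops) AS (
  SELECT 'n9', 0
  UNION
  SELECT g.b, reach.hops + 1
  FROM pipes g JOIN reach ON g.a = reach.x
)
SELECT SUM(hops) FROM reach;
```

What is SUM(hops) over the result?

10

Base: (n9, hops=0).
Iteration 1: edges from {n9} -> (n16, hops=1), (n17, hops=1), (n7, hops=1).
Iteration 2: edges from {n16,n17,n7} -> (n16, hops=2), (n17, hops=2).
Iteration 3: edges from {n16,n17} -> (n17, hops=3).
Iteration 4: no outgoing edges from {n17}; recursion stops.
SUM(hops) = 0 + 1 + 1 + 1 + 2 + 2 + 3 = 10.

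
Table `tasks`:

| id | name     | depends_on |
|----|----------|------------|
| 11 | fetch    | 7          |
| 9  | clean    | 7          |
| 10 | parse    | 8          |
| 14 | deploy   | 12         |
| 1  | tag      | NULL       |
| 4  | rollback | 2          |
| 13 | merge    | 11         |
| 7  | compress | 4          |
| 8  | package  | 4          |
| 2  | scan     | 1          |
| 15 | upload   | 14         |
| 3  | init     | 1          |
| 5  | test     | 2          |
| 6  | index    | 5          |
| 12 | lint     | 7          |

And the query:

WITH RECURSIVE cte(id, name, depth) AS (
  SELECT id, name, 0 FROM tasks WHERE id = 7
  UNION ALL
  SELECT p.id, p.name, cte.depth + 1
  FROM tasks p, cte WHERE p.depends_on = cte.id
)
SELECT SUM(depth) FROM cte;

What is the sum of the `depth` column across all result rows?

10

Base: id=7 (compress) at depth 0.
Iteration 1: rows with depends_on in {7} -> clean (id 9, depth 1), fetch (id 11, depth 1), lint (id 12, depth 1).
Iteration 2: rows with depends_on in {9,11,12} -> merge (id 13, depth 2), deploy (id 14, depth 2).
Iteration 3: rows with depends_on in {13,14} -> upload (id 15, depth 3).
Iteration 4: no rows with depends_on in {15}; recursion stops.
SUM(depth) = 0 + 1 + 1 + 1 + 2 + 2 + 3 = 10.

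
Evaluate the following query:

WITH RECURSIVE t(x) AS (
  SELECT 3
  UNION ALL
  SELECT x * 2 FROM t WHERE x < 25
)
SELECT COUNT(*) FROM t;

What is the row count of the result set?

Base: x=3.
Iteration 1: 3 < 25 holds -> x = 3 * 2 = 6.
Iteration 2: 6 < 25 holds -> x = 6 * 2 = 12.
Iteration 3: 12 < 25 holds -> x = 12 * 2 = 24.
Iteration 4: 24 < 25 holds -> x = 24 * 2 = 48.
Iteration 5: 48 < 25 fails; recursion stops.
Total rows emitted: 5.

5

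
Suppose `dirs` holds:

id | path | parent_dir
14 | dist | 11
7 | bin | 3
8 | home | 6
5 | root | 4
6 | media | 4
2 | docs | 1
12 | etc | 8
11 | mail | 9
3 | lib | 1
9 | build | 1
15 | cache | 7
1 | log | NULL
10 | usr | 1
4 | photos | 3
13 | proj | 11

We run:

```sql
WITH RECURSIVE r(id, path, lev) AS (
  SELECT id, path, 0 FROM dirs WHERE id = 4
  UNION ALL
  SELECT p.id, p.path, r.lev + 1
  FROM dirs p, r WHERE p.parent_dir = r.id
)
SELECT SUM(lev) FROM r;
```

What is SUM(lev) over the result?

Base: id=4 (photos) at lev 0.
Iteration 1: rows with parent_dir in {4} -> root (id 5, lev 1), media (id 6, lev 1).
Iteration 2: rows with parent_dir in {5,6} -> home (id 8, lev 2).
Iteration 3: rows with parent_dir in {8} -> etc (id 12, lev 3).
Iteration 4: no rows with parent_dir in {12}; recursion stops.
SUM(lev) = 0 + 1 + 1 + 2 + 3 = 7.

7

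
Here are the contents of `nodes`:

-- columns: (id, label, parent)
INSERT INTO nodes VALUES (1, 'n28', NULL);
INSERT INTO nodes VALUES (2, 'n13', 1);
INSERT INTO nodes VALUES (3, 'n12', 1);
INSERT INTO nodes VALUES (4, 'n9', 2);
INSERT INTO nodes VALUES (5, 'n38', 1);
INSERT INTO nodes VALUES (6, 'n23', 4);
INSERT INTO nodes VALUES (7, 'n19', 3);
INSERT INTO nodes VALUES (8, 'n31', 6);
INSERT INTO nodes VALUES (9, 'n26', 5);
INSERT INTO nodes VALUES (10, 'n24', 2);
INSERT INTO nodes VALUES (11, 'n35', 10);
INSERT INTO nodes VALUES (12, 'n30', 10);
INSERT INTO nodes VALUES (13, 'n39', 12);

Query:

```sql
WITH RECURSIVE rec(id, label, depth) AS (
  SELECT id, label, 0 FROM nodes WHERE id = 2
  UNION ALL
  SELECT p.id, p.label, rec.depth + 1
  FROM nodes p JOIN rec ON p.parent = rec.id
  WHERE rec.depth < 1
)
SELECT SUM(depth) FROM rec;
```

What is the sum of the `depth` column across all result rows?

Base: id=2 (n13) at depth 0.
Iteration 1: rows with parent in {2} -> n9 (id 4, depth 1), n24 (id 10, depth 1).
Iteration 2: depth < 1 fails for all current rows; recursion stops.
SUM(depth) = 0 + 1 + 1 = 2.

2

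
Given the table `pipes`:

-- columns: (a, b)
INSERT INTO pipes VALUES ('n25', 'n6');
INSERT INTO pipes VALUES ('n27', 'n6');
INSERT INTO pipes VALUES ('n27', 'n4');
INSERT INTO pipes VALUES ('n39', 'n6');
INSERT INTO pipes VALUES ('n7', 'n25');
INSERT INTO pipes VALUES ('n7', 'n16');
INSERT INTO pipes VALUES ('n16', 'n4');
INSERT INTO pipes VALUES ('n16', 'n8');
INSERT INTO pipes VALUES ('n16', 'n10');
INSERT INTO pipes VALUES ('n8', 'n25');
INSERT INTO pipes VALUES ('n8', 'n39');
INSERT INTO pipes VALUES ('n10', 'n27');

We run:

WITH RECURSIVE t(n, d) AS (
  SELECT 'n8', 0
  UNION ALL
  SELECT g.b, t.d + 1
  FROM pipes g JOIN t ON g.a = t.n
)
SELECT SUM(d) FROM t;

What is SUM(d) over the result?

6

Base: (n8, d=0).
Iteration 1: edges from {n8} -> (n25, d=1), (n39, d=1).
Iteration 2: edges from {n25,n39} -> (n6, d=2) x2. [UNION ALL keeps all 2 new rows, including repeats]
Iteration 3: no outgoing edges from {n6}; recursion stops.
SUM(d) = 0 + 1 + 1 + 2 + 2 = 6.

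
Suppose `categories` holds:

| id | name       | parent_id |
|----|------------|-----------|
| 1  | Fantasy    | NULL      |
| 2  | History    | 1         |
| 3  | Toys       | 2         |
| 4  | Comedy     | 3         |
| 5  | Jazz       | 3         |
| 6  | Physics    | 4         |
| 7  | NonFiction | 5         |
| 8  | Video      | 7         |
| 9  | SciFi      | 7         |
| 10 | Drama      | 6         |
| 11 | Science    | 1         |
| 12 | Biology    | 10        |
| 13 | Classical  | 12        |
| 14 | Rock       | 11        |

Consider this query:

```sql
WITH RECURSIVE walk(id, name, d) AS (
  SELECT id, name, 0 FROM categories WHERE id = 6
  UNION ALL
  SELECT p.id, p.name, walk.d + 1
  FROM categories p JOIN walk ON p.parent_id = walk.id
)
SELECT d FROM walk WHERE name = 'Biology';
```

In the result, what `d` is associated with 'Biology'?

Base: id=6 (Physics) at d 0.
Iteration 1: rows with parent_id in {6} -> Drama (id 10, d 1).
Iteration 2: rows with parent_id in {10} -> Biology (id 12, d 2).
Iteration 3: rows with parent_id in {12} -> Classical (id 13, d 3).
Iteration 4: no rows with parent_id in {13}; recursion stops.

2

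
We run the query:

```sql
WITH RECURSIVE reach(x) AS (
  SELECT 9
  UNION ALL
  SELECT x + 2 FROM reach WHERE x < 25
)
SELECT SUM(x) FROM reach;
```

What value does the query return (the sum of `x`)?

Base: x=9.
Iteration 1: 9 < 25 holds -> x = 9 + 2 = 11.
Iteration 2: 11 < 25 holds -> x = 11 + 2 = 13.
Iteration 3: 13 < 25 holds -> x = 13 + 2 = 15.
Iteration 4: 15 < 25 holds -> x = 15 + 2 = 17.
Iteration 5: 17 < 25 holds -> x = 17 + 2 = 19.
Iteration 6: 19 < 25 holds -> x = 19 + 2 = 21.
Iteration 7: 21 < 25 holds -> x = 21 + 2 = 23.
Iteration 8: 23 < 25 holds -> x = 23 + 2 = 25.
Iteration 9: 25 < 25 fails; recursion stops.
SUM(x) = 9 + 11 + 13 + 15 + 17 + 19 + 21 + 23 + 25 = 153.

153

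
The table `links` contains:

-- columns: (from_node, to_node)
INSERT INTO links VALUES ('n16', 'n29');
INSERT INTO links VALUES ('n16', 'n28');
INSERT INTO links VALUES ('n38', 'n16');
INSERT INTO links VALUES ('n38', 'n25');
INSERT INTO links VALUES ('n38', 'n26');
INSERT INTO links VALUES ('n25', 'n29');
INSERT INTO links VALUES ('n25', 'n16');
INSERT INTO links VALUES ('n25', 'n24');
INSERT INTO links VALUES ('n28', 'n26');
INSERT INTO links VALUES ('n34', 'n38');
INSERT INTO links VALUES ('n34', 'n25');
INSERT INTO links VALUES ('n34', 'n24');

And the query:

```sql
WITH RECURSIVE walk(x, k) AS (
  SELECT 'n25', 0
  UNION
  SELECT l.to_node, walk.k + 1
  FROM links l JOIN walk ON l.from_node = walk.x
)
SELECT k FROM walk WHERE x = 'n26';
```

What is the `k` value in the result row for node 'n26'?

Base: (n25, k=0).
Iteration 1: edges from {n25} -> (n16, k=1), (n24, k=1), (n29, k=1).
Iteration 2: edges from {n16,n24,n29} -> (n28, k=2), (n29, k=2).
Iteration 3: edges from {n28,n29} -> (n26, k=3).
Iteration 4: no outgoing edges from {n26}; recursion stops.

3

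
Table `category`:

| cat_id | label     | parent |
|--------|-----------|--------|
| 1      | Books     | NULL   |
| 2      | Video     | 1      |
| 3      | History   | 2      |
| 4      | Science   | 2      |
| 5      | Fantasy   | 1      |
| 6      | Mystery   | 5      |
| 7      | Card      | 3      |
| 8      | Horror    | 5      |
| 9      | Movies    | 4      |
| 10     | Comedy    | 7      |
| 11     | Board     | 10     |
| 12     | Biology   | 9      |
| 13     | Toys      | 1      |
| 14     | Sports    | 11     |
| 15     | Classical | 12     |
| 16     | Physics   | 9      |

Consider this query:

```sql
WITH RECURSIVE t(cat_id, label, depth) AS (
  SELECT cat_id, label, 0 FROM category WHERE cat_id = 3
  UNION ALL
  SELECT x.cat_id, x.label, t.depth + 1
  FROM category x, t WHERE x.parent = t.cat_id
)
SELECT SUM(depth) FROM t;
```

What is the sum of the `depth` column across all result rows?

Base: cat_id=3 (History) at depth 0.
Iteration 1: rows with parent in {3} -> Card (id 7, depth 1).
Iteration 2: rows with parent in {7} -> Comedy (id 10, depth 2).
Iteration 3: rows with parent in {10} -> Board (id 11, depth 3).
Iteration 4: rows with parent in {11} -> Sports (id 14, depth 4).
Iteration 5: no rows with parent in {14}; recursion stops.
SUM(depth) = 0 + 1 + 2 + 3 + 4 = 10.

10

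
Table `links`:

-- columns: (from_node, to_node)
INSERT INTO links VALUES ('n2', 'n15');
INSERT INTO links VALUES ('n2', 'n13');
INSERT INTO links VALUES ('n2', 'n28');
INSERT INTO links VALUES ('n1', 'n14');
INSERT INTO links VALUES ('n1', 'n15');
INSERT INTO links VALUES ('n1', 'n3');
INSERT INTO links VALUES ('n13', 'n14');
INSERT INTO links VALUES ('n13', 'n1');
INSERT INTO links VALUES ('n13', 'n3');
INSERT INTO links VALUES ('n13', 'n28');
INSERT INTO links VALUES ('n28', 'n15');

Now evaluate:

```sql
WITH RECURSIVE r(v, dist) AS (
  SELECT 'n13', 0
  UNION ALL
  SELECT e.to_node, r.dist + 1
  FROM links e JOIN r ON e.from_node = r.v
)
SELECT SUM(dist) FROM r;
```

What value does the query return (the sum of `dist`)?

12

Base: (n13, dist=0).
Iteration 1: edges from {n13} -> (n1, dist=1), (n14, dist=1), (n28, dist=1), (n3, dist=1).
Iteration 2: edges from {n1,n14,n28,n3} -> (n14, dist=2), (n15, dist=2) x2, (n3, dist=2). [UNION ALL keeps all 4 new rows, including repeats]
Iteration 3: no outgoing edges from {n14,n15,n3}; recursion stops.
SUM(dist) = 0 + 1 + 1 + 1 + 1 + 2 + 2 + 2 + 2 = 12.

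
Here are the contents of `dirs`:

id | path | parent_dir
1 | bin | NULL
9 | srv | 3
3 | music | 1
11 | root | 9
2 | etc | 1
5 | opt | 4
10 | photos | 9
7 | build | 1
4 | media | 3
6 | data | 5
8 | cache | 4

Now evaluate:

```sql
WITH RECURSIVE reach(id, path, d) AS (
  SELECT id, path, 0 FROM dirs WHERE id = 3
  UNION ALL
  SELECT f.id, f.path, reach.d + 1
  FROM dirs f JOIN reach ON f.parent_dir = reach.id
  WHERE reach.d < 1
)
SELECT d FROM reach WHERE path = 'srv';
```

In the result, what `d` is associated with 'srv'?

1

Base: id=3 (music) at d 0.
Iteration 1: rows with parent_dir in {3} -> media (id 4, d 1), srv (id 9, d 1).
Iteration 2: d < 1 fails for all current rows; recursion stops.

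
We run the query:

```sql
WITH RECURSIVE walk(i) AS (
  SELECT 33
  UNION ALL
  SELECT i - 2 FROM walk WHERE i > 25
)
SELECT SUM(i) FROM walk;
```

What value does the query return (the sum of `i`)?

Base: i=33.
Iteration 1: 33 > 25 holds -> i = 33 - 2 = 31.
Iteration 2: 31 > 25 holds -> i = 31 - 2 = 29.
Iteration 3: 29 > 25 holds -> i = 29 - 2 = 27.
Iteration 4: 27 > 25 holds -> i = 27 - 2 = 25.
Iteration 5: 25 > 25 fails; recursion stops.
SUM(i) = 33 + 31 + 29 + 27 + 25 = 145.

145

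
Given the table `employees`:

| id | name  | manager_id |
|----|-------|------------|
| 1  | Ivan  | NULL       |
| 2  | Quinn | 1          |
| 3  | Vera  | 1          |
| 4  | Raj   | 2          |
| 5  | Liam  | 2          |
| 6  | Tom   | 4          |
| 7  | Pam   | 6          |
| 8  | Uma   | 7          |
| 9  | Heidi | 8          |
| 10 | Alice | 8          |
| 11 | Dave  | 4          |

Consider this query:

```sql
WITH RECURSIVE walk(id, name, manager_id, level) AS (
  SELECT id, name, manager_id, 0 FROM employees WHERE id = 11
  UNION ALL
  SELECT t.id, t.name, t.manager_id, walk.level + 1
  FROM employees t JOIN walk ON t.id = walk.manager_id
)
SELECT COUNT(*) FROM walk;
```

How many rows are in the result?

4

Base: id=11 (Dave), manager_id=4, level 0.
Iteration 1: join on id=4 -> Raj (id 4, manager_id=2, level 1).
Iteration 2: join on id=2 -> Quinn (id 2, manager_id=1, level 2).
Iteration 3: join on id=1 -> Ivan (id 1, manager_id=NULL, level 3).
Iteration 4: manager_id is NULL; no match; recursion stops.
Total rows emitted: 4.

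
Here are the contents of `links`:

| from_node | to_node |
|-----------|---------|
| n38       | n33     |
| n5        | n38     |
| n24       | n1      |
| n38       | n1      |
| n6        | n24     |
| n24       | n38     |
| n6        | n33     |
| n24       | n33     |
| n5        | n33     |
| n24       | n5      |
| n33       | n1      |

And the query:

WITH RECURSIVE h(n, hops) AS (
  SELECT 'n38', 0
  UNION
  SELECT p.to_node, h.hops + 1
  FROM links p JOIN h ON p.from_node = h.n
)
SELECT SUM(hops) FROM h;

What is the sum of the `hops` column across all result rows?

Base: (n38, hops=0).
Iteration 1: edges from {n38} -> (n1, hops=1), (n33, hops=1).
Iteration 2: edges from {n1,n33} -> (n1, hops=2).
Iteration 3: no outgoing edges from {n1}; recursion stops.
SUM(hops) = 0 + 1 + 1 + 2 = 4.

4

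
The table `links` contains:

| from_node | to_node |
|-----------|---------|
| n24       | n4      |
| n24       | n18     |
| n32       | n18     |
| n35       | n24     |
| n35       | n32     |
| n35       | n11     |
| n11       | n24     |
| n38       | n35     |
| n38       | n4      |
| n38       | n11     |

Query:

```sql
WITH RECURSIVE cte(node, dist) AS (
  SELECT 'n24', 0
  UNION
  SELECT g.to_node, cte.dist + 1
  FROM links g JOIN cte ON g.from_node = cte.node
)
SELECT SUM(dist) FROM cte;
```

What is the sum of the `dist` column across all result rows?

2

Base: (n24, dist=0).
Iteration 1: edges from {n24} -> (n18, dist=1), (n4, dist=1).
Iteration 2: no outgoing edges from {n18,n4}; recursion stops.
SUM(dist) = 0 + 1 + 1 = 2.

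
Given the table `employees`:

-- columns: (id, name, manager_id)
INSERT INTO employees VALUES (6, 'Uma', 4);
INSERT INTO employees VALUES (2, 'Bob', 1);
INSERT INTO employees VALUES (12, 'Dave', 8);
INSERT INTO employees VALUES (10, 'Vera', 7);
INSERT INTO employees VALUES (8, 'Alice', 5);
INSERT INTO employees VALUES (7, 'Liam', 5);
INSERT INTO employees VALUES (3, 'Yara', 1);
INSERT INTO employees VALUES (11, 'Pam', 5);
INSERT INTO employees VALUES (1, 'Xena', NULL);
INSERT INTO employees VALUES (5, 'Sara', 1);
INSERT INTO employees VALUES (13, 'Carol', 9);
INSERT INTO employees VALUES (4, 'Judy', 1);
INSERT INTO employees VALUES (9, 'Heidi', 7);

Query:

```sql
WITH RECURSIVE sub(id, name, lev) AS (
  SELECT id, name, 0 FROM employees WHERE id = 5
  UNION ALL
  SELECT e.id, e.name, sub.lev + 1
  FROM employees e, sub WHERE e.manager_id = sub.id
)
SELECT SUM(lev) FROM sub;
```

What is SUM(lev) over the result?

Base: id=5 (Sara) at lev 0.
Iteration 1: rows with manager_id in {5} -> Liam (id 7, lev 1), Alice (id 8, lev 1), Pam (id 11, lev 1).
Iteration 2: rows with manager_id in {7,8,11} -> Heidi (id 9, lev 2), Vera (id 10, lev 2), Dave (id 12, lev 2).
Iteration 3: rows with manager_id in {9,10,12} -> Carol (id 13, lev 3).
Iteration 4: no rows with manager_id in {13}; recursion stops.
SUM(lev) = 0 + 1 + 1 + 1 + 2 + 2 + 2 + 3 = 12.

12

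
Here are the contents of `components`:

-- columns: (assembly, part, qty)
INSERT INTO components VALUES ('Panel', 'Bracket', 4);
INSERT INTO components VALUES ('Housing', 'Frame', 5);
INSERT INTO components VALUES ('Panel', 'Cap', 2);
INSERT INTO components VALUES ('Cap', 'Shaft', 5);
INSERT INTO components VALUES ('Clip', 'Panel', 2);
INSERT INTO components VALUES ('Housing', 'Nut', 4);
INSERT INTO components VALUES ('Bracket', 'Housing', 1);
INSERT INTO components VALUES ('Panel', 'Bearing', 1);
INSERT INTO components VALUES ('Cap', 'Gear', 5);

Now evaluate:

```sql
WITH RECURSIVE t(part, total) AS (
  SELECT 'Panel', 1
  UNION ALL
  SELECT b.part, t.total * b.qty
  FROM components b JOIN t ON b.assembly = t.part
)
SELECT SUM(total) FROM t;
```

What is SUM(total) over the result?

68

Base: (Panel, total=1).
Iteration 1: components of {Panel} -> Bearing = 1*1 = 1, Bracket = 1*4 = 4, Cap = 1*2 = 2.
Iteration 2: components of {Bearing,Bracket,Cap} -> Gear = 2*5 = 10, Housing = 4*1 = 4, Shaft = 2*5 = 10.
Iteration 3: components of {Gear,Housing,Shaft} -> Frame = 4*5 = 20, Nut = 4*4 = 16.
Iteration 4: no further components; recursion stops.
SUM(total) = 1 + 4 + 2 + 1 + 4 + 10 + 10 + 20 + 16 = 68.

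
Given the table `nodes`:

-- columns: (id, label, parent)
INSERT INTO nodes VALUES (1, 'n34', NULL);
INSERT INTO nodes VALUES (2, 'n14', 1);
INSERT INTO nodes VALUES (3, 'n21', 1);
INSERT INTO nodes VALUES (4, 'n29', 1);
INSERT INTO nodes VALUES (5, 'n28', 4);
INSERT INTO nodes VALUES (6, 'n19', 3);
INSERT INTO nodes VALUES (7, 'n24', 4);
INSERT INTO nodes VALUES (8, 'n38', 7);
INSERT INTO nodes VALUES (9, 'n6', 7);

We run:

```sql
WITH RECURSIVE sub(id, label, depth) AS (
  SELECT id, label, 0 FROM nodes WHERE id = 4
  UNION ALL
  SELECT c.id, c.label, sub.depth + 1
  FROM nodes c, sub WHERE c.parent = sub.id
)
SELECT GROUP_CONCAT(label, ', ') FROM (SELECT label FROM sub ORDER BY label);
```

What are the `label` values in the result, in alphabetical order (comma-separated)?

n24, n28, n29, n38, n6

Base: id=4 (n29) at depth 0.
Iteration 1: rows with parent in {4} -> n28 (id 5, depth 1), n24 (id 7, depth 1).
Iteration 2: rows with parent in {5,7} -> n38 (id 8, depth 2), n6 (id 9, depth 2).
Iteration 3: no rows with parent in {8,9}; recursion stops.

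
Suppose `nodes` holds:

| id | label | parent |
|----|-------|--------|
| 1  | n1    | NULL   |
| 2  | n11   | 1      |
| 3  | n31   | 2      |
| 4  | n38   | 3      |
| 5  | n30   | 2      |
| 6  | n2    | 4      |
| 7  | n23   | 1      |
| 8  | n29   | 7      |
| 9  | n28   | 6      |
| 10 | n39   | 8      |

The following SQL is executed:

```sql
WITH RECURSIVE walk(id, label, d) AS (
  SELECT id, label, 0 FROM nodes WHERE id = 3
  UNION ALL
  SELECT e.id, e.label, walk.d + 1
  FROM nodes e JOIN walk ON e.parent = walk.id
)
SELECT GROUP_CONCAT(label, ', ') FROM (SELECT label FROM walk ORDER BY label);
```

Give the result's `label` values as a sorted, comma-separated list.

n2, n28, n31, n38

Base: id=3 (n31) at d 0.
Iteration 1: rows with parent in {3} -> n38 (id 4, d 1).
Iteration 2: rows with parent in {4} -> n2 (id 6, d 2).
Iteration 3: rows with parent in {6} -> n28 (id 9, d 3).
Iteration 4: no rows with parent in {9}; recursion stops.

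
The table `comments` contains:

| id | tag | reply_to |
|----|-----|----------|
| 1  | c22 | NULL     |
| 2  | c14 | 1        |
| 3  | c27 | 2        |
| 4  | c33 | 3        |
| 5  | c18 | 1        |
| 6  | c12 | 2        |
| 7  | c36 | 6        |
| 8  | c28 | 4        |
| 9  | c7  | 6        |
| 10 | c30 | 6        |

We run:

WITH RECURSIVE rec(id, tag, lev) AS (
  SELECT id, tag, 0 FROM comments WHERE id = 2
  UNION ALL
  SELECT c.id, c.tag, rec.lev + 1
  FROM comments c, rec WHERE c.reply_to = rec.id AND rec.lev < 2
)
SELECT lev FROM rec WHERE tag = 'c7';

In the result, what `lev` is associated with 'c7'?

Base: id=2 (c14) at lev 0.
Iteration 1: rows with reply_to in {2} -> c27 (id 3, lev 1), c12 (id 6, lev 1).
Iteration 2: rows with reply_to in {3,6} -> c33 (id 4, lev 2), c36 (id 7, lev 2), c7 (id 9, lev 2), c30 (id 10, lev 2).
Iteration 3: lev < 2 fails for all current rows; recursion stops.

2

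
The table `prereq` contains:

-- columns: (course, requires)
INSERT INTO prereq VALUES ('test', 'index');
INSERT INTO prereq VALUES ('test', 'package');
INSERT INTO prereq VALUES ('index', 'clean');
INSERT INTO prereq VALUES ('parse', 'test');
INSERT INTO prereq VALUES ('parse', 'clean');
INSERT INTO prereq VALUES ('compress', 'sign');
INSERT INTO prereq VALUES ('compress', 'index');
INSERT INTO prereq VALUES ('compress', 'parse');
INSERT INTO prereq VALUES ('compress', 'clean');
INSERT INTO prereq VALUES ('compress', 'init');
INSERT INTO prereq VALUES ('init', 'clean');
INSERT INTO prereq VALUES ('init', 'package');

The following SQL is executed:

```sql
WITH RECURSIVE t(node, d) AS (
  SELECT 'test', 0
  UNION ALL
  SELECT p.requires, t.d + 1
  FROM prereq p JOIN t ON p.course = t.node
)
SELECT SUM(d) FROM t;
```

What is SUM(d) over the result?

Base: (test, d=0).
Iteration 1: edges from {test} -> (index, d=1), (package, d=1).
Iteration 2: edges from {index,package} -> (clean, d=2).
Iteration 3: no outgoing edges from {clean}; recursion stops.
SUM(d) = 0 + 1 + 1 + 2 = 4.

4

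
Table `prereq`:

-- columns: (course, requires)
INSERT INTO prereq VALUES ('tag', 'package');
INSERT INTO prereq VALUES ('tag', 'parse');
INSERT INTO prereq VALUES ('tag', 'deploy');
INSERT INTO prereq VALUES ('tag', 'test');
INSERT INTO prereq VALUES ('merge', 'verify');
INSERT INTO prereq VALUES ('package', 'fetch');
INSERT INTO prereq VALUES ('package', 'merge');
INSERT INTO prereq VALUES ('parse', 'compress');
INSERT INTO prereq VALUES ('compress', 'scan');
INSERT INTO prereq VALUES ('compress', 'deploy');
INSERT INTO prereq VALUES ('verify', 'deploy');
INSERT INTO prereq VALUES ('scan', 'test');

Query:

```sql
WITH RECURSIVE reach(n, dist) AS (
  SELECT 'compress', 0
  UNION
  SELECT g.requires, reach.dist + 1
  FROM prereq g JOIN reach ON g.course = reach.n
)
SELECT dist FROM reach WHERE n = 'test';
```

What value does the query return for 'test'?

Base: (compress, dist=0).
Iteration 1: edges from {compress} -> (deploy, dist=1), (scan, dist=1).
Iteration 2: edges from {deploy,scan} -> (test, dist=2).
Iteration 3: no outgoing edges from {test}; recursion stops.

2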